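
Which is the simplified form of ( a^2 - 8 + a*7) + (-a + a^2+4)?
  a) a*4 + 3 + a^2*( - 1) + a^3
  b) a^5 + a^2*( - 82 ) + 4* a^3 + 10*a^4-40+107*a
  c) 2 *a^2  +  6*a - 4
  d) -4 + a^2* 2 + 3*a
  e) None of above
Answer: c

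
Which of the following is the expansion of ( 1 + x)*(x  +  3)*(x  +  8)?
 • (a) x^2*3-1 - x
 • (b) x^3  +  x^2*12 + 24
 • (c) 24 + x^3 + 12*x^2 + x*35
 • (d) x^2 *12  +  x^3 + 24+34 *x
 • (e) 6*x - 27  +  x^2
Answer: c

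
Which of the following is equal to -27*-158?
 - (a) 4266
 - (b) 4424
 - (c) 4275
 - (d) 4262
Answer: a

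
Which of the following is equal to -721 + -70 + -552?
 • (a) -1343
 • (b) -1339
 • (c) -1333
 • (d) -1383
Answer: a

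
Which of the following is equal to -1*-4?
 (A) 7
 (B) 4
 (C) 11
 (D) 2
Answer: B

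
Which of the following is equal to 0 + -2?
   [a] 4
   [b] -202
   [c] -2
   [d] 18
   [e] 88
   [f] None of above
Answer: c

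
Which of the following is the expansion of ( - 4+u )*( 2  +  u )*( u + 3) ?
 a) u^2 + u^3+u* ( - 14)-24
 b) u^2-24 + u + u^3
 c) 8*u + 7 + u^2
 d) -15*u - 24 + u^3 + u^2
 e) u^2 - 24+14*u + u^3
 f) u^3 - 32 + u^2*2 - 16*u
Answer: a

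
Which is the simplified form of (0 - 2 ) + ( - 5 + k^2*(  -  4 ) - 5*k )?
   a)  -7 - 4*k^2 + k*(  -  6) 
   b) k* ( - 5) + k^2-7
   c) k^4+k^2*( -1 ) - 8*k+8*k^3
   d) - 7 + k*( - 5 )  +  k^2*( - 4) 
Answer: d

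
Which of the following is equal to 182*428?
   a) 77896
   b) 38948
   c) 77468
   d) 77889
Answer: a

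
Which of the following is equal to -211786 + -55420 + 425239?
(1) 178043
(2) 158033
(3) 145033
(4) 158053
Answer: 2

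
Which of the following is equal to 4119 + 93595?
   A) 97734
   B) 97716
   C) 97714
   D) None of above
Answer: C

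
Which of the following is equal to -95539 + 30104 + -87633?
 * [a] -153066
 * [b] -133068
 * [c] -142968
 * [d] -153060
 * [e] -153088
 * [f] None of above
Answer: f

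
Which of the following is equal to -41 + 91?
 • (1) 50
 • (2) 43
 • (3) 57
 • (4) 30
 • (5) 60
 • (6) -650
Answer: 1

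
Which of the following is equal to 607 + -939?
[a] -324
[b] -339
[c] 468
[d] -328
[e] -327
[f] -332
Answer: f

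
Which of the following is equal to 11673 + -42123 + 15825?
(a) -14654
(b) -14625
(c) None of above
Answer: b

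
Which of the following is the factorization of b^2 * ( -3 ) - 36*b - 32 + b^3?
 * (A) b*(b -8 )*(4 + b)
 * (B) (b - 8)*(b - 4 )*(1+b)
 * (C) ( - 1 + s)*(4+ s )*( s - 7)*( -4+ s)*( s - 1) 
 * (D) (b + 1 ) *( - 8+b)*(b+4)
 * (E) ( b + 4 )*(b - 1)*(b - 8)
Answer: D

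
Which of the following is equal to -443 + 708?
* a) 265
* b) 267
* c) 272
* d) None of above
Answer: a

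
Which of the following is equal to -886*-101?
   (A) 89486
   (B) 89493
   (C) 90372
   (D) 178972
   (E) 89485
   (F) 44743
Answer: A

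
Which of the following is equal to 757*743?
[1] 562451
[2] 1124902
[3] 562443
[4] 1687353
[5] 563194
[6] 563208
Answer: 1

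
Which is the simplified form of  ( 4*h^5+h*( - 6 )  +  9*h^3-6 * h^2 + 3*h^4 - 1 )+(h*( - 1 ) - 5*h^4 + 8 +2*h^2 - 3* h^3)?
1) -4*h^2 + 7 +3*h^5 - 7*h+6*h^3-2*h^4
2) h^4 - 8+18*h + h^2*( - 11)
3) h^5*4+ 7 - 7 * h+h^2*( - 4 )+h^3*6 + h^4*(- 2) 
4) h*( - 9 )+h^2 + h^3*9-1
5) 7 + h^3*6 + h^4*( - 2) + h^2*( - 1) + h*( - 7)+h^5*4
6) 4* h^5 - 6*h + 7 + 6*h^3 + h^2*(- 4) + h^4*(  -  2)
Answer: 3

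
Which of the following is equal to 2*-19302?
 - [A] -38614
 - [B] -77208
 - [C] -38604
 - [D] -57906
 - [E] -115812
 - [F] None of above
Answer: C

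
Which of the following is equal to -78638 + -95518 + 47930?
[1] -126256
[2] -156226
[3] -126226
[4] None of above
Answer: 3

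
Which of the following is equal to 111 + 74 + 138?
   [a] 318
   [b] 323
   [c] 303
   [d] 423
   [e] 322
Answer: b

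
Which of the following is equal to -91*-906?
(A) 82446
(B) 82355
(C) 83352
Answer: A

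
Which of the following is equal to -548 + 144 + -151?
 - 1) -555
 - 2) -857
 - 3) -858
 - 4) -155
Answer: 1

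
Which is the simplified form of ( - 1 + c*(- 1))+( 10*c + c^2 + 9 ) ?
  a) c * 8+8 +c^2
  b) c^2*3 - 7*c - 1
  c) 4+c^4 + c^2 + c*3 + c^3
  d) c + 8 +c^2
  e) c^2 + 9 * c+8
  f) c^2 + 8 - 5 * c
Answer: e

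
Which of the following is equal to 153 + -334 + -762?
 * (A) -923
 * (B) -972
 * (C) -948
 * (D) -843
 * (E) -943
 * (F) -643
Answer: E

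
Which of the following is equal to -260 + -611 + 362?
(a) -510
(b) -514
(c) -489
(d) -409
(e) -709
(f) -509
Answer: f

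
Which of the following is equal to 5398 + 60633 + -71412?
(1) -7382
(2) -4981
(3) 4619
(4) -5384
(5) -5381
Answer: 5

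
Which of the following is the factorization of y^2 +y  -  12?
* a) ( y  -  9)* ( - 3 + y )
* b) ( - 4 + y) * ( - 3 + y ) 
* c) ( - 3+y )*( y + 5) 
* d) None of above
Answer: d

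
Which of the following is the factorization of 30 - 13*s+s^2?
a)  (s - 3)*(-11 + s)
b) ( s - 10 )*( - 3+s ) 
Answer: b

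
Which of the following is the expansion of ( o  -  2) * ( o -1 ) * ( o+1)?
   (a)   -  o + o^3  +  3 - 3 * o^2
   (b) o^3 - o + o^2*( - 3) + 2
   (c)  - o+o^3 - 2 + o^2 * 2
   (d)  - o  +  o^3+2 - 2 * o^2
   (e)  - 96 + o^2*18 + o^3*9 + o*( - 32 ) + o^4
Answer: d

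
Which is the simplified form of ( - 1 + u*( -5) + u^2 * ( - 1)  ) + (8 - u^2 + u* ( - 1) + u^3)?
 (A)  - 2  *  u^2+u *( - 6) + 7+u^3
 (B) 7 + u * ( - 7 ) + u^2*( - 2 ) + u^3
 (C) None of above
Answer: A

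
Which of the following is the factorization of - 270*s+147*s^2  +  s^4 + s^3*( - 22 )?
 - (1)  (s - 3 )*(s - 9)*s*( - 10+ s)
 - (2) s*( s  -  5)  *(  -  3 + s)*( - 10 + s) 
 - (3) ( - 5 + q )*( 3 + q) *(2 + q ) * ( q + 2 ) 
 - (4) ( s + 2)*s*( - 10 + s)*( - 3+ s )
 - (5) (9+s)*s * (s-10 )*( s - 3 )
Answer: 1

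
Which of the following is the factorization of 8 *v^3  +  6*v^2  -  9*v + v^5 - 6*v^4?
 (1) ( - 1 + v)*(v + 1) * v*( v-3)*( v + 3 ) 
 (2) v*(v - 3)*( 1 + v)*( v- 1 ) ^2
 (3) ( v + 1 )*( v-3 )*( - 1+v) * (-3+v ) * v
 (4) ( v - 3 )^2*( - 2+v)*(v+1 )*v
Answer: 3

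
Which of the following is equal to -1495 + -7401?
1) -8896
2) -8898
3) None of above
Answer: 1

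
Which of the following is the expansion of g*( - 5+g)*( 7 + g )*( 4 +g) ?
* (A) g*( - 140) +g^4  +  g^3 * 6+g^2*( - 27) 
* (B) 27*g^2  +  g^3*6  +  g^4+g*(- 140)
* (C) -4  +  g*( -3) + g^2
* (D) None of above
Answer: A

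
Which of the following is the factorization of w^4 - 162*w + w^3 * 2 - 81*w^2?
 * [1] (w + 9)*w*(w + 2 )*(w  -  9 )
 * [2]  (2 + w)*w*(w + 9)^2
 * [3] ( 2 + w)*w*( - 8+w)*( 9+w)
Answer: 1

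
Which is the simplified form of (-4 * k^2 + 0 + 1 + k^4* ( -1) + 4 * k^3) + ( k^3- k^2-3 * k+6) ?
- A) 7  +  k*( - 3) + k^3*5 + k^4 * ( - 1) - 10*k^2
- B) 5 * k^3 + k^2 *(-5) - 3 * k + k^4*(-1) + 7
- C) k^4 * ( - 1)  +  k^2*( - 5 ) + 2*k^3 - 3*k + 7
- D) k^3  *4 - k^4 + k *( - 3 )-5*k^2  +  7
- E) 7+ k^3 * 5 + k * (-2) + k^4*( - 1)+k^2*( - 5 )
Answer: B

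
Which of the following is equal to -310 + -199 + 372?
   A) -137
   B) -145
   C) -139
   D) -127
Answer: A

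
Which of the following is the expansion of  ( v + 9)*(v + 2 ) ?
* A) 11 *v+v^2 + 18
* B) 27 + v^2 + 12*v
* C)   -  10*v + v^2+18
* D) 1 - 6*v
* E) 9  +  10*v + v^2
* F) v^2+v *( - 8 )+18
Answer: A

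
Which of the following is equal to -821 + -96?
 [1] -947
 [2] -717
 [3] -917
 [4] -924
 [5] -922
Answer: 3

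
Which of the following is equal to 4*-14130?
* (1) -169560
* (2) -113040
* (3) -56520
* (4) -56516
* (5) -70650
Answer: 3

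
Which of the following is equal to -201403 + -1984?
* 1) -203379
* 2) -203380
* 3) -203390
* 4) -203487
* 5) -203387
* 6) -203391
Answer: 5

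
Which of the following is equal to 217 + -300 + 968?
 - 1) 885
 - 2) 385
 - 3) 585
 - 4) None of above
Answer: 1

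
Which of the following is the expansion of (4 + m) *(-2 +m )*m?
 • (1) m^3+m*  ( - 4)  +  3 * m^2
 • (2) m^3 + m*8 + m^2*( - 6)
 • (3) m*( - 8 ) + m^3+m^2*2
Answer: 3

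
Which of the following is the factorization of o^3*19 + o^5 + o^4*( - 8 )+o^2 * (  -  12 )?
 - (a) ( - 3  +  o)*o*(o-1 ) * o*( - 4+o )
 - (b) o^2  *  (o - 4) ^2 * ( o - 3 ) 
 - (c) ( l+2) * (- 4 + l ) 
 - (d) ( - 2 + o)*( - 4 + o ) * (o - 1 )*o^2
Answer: a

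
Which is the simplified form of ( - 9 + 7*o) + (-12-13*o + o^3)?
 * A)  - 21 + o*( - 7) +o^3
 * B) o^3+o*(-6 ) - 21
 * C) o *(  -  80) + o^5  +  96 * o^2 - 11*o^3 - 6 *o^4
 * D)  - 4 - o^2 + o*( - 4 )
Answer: B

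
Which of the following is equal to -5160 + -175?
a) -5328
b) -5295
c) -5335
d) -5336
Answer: c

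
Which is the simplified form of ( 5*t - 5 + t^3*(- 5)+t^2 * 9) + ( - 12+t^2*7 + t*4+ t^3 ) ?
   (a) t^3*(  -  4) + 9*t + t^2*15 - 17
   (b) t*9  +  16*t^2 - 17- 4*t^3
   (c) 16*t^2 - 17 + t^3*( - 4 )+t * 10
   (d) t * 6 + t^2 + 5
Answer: b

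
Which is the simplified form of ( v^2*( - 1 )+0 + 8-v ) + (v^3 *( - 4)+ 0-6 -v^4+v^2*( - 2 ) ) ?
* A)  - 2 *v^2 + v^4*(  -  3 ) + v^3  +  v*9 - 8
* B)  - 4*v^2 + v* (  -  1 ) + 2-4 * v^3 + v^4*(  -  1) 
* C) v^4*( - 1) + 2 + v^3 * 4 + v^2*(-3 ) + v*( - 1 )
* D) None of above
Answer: D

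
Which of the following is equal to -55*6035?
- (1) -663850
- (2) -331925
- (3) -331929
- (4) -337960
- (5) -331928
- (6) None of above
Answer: 2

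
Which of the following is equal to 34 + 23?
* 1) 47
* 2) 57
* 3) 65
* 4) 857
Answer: 2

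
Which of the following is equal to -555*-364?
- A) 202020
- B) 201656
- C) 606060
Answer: A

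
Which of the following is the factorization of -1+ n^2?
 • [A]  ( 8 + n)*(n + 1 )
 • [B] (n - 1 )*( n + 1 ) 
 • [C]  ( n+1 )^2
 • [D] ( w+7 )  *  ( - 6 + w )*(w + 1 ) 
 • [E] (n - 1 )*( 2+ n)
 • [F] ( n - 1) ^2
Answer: B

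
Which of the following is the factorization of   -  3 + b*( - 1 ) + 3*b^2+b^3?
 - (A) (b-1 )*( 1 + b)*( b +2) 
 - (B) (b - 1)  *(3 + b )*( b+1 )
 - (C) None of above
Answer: B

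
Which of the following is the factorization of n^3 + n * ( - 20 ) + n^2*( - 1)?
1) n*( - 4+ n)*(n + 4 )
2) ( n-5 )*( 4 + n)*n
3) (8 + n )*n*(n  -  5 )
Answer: 2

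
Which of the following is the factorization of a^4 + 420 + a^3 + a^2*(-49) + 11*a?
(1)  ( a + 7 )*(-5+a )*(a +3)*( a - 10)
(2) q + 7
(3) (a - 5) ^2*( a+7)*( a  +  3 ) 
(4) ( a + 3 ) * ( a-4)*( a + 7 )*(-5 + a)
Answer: 4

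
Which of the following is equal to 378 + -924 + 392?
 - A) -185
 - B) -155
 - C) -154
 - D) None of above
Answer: C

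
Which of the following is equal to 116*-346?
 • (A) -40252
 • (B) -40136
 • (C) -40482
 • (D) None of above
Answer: B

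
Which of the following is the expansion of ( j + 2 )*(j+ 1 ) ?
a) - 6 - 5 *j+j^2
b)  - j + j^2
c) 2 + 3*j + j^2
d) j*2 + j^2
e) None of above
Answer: c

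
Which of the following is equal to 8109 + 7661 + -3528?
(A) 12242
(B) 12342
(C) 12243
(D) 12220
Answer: A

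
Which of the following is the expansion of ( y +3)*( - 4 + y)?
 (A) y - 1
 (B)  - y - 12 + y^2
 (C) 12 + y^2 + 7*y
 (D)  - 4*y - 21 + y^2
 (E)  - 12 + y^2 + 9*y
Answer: B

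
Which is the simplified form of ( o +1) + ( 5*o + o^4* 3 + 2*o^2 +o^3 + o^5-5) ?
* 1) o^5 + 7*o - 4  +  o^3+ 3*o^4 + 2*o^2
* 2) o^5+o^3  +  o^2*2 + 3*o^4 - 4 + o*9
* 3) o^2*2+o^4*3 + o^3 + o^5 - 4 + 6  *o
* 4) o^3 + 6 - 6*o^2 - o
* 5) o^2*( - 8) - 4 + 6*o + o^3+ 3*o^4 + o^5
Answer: 3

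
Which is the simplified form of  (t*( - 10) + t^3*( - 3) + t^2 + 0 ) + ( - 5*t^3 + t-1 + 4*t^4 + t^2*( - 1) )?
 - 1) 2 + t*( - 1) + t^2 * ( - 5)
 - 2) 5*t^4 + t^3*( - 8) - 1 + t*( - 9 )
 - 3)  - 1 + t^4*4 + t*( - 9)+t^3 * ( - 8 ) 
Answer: 3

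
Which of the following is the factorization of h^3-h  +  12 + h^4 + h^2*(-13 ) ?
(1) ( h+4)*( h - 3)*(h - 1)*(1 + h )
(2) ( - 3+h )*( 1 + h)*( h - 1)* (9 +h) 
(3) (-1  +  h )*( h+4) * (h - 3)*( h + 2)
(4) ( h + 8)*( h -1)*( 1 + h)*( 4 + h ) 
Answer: 1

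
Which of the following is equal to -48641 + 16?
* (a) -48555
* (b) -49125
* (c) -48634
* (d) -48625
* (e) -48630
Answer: d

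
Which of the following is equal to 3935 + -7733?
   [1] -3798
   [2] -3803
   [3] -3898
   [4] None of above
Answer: 1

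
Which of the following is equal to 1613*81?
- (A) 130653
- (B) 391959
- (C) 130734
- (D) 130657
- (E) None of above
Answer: A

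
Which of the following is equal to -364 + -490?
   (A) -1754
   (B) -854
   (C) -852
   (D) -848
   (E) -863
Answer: B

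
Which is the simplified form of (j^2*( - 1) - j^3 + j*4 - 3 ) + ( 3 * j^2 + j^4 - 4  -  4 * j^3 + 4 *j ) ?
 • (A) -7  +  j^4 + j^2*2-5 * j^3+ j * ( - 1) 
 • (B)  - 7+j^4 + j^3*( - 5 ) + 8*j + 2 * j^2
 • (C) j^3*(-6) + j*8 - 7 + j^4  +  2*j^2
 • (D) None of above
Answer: B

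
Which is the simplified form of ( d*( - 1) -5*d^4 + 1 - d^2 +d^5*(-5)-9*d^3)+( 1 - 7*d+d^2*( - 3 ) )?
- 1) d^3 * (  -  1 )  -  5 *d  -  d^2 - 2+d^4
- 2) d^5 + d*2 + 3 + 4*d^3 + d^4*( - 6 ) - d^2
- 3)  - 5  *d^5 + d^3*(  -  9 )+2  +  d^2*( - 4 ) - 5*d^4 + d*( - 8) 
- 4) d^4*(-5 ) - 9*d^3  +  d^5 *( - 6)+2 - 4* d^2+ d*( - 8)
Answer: 3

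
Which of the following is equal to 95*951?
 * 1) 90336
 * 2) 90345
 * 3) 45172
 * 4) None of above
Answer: 2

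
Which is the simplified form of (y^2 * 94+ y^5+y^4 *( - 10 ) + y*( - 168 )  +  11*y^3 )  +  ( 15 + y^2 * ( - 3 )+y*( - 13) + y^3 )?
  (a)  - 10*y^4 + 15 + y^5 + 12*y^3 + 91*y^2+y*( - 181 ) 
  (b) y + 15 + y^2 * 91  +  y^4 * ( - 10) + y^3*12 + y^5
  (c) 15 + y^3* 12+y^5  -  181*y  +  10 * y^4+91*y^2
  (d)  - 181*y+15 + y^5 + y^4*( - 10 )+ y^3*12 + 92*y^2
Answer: a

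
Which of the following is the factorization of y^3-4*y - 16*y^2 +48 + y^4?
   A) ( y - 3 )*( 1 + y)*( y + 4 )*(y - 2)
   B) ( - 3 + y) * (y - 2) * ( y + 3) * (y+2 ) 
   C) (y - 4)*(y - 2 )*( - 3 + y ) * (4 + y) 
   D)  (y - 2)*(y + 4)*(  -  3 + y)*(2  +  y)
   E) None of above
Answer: D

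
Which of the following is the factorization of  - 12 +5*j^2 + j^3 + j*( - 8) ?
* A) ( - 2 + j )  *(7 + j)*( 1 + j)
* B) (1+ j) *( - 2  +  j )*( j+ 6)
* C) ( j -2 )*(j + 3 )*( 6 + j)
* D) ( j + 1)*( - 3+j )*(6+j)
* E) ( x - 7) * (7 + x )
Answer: B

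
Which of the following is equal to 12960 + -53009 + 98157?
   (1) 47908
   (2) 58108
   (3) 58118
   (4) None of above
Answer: 2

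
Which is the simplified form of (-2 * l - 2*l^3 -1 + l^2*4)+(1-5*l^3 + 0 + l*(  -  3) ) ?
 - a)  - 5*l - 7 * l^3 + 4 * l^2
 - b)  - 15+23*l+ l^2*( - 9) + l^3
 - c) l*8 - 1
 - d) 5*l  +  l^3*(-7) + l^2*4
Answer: a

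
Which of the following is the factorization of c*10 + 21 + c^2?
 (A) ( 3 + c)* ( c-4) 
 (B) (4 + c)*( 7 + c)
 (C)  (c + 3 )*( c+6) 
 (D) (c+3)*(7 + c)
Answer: D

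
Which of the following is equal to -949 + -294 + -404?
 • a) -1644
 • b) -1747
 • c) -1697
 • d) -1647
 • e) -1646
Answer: d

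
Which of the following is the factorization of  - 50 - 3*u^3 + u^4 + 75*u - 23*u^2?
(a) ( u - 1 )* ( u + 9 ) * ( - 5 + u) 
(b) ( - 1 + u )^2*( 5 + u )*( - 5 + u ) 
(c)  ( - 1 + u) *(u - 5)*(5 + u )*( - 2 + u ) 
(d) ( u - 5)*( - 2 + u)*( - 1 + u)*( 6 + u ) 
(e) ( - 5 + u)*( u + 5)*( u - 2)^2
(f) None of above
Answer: c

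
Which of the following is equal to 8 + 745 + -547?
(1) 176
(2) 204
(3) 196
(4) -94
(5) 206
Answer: 5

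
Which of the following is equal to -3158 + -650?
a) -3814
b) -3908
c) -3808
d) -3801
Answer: c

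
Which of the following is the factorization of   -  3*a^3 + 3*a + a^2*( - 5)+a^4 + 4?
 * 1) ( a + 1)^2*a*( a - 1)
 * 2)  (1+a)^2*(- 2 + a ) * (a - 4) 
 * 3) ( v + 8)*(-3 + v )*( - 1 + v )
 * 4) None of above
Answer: 4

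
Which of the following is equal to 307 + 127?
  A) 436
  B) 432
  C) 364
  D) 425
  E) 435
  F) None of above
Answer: F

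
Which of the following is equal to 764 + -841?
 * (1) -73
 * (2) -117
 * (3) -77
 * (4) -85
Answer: 3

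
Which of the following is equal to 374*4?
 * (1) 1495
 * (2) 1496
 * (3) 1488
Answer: 2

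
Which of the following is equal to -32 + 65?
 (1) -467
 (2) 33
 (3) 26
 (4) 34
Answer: 2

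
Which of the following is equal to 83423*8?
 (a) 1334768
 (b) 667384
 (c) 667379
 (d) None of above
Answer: b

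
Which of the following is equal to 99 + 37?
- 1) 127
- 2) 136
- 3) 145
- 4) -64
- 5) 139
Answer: 2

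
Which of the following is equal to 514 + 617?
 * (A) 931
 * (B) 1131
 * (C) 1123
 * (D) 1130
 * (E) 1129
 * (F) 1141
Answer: B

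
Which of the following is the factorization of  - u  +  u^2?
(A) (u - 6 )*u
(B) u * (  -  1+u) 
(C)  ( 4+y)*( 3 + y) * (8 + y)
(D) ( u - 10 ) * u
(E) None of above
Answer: B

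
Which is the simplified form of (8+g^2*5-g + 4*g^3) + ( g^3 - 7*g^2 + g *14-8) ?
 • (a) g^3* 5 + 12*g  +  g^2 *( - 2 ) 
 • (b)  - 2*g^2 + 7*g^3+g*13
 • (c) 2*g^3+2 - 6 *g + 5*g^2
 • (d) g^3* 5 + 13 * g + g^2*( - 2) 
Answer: d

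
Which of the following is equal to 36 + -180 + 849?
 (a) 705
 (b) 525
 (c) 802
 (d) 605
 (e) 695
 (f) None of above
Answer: a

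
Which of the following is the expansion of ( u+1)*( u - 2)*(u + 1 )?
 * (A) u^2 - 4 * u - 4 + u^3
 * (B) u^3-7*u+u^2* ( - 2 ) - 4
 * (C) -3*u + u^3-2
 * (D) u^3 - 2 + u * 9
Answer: C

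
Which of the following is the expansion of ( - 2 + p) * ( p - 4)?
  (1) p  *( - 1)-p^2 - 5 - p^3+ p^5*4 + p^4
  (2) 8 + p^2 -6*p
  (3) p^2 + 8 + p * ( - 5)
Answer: 2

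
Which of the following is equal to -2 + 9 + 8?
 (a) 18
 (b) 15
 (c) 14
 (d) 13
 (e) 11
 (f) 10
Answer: b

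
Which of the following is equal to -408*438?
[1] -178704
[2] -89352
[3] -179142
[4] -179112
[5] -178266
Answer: 1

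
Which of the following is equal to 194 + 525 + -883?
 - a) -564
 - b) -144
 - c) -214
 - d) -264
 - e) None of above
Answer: e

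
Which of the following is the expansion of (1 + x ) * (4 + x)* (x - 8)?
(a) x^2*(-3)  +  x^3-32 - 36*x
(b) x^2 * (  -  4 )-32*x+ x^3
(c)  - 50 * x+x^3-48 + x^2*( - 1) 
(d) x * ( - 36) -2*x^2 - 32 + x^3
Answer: a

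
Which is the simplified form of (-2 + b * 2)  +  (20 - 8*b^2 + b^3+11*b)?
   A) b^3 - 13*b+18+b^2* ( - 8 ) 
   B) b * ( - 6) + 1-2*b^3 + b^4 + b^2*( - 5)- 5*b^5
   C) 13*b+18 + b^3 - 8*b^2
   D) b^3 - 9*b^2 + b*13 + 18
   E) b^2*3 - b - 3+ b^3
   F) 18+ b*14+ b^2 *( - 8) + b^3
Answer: C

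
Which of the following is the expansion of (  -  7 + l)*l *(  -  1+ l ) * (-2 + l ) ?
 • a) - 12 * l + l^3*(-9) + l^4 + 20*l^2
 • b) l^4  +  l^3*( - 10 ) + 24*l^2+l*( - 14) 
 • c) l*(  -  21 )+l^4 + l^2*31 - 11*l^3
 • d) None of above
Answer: d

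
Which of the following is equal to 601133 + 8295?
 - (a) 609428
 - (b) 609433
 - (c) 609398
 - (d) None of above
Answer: a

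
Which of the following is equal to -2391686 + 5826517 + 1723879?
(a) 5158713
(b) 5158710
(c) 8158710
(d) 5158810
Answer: b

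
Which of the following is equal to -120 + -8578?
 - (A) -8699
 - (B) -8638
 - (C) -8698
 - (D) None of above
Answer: C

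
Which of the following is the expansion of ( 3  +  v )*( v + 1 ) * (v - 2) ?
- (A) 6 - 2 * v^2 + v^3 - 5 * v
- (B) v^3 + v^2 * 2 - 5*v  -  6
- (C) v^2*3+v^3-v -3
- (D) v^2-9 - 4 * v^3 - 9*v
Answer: B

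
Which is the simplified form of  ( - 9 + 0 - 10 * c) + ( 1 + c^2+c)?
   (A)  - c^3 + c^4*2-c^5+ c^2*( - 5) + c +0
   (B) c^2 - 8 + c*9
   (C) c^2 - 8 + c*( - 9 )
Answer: C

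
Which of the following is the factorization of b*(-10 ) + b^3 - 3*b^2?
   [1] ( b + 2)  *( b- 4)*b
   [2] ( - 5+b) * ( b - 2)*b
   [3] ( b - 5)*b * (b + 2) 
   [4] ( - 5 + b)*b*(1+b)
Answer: 3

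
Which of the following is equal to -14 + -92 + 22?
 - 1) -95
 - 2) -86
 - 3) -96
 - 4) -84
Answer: 4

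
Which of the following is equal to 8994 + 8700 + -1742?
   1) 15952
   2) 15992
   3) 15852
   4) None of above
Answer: 1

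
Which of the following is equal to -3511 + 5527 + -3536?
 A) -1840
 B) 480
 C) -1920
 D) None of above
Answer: D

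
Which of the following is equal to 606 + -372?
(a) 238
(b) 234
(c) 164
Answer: b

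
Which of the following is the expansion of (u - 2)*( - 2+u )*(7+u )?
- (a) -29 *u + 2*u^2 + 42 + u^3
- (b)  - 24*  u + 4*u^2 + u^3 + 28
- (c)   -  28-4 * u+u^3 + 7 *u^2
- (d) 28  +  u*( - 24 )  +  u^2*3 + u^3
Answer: d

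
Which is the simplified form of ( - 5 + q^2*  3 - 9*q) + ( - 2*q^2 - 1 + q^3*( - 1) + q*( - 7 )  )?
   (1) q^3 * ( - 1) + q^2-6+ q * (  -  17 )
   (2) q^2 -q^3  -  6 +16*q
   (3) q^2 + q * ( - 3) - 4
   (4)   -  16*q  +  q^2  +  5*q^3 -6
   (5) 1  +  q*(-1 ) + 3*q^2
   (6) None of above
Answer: 6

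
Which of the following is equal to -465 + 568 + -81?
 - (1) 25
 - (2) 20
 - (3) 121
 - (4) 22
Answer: 4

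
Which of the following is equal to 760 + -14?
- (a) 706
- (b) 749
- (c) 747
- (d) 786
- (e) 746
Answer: e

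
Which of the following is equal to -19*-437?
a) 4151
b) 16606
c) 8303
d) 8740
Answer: c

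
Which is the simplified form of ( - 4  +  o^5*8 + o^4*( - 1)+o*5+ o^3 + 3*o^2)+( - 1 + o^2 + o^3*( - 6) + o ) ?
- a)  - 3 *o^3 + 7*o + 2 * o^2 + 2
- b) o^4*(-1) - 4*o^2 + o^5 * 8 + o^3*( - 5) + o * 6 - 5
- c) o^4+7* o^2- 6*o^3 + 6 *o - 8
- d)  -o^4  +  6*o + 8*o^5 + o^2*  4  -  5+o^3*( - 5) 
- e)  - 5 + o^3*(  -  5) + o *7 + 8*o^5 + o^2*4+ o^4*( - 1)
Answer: d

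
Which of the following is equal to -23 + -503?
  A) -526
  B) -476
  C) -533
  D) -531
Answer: A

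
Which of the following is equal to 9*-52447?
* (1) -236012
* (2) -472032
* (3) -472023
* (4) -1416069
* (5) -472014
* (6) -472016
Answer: 3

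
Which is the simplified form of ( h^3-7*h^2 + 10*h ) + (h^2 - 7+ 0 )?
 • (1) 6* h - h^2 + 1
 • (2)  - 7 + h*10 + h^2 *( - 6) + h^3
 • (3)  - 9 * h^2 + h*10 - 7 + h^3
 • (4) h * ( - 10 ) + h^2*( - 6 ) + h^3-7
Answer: 2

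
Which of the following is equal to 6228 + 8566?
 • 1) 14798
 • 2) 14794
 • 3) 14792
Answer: 2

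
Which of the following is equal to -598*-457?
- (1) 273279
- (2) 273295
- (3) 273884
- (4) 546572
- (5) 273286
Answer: 5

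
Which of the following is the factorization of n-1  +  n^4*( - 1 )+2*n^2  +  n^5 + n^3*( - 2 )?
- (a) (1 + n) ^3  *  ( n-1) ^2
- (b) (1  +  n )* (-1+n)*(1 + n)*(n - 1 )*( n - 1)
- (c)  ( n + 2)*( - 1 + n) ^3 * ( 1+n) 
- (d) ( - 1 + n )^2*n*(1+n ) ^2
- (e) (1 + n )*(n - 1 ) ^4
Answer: b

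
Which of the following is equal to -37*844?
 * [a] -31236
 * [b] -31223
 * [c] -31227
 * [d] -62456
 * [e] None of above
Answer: e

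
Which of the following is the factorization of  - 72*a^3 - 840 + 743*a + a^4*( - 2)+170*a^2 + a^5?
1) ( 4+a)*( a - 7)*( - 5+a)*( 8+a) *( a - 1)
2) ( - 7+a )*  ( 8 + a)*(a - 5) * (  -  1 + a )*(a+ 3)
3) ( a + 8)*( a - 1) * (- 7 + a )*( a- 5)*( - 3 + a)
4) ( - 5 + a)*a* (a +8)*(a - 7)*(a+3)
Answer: 2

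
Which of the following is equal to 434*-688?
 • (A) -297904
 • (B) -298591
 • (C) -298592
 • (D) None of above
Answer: C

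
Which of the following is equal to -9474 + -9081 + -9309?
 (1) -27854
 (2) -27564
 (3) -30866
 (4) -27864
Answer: 4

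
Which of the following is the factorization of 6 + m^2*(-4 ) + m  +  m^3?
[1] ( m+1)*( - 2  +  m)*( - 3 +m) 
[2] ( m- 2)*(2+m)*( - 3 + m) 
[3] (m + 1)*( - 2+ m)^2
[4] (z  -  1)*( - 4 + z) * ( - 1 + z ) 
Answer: 1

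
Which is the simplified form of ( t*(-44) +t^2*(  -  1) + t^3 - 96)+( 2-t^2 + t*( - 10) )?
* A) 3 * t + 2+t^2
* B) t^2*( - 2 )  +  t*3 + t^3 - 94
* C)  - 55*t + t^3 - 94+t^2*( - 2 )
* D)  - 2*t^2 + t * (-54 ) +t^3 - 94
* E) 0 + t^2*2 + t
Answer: D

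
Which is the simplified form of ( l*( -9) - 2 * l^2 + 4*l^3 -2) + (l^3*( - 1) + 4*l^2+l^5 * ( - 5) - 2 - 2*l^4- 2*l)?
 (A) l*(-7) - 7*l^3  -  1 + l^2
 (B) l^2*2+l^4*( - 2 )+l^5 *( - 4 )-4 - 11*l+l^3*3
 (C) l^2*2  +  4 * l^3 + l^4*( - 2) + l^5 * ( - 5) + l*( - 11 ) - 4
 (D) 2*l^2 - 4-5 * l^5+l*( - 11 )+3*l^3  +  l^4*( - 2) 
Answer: D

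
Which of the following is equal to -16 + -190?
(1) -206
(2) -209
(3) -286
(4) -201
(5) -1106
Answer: 1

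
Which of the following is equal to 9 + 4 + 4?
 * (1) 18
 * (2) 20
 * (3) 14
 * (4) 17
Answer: 4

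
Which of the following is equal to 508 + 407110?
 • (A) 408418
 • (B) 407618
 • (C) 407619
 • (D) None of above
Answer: B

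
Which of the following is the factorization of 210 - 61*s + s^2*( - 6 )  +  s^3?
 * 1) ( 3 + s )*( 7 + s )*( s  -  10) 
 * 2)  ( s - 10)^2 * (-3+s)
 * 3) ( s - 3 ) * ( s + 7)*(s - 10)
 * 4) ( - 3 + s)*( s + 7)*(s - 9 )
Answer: 3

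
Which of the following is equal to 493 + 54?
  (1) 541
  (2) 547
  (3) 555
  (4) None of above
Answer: 2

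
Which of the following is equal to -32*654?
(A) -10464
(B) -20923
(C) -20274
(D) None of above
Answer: D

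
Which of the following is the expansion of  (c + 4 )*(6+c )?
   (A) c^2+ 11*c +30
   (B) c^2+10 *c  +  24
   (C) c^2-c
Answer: B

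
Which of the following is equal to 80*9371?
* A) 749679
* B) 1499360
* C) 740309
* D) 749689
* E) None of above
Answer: E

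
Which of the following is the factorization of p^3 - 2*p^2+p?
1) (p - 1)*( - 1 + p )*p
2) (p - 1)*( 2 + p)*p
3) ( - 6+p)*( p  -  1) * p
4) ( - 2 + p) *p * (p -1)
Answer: 1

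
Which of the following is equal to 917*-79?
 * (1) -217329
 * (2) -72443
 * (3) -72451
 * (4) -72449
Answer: 2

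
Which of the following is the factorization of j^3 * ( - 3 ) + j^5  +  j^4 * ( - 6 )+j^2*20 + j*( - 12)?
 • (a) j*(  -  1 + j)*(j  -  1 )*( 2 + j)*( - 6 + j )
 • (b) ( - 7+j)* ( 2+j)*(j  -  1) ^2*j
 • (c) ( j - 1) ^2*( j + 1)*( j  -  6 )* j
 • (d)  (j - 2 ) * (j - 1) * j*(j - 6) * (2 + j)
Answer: a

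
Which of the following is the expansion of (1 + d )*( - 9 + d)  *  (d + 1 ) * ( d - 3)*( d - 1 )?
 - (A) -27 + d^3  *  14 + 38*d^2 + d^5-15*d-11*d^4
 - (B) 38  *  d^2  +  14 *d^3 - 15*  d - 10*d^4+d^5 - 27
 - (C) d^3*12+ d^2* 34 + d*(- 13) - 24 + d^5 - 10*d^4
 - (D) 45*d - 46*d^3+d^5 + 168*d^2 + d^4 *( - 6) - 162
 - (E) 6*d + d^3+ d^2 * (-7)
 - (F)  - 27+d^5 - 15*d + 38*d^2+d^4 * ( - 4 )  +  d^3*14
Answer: A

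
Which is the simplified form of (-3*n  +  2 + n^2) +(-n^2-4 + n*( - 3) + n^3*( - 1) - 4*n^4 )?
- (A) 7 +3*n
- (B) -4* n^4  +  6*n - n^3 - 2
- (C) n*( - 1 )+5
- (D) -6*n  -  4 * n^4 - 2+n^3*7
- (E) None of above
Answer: E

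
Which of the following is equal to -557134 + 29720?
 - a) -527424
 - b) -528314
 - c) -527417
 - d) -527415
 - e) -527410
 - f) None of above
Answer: f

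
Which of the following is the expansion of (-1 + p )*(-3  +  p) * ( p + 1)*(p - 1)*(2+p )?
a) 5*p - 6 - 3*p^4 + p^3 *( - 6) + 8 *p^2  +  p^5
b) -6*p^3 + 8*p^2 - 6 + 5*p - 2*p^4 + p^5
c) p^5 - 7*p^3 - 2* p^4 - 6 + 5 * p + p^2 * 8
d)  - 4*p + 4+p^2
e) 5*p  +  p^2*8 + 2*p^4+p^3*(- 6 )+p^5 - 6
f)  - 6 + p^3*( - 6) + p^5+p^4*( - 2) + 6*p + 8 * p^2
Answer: b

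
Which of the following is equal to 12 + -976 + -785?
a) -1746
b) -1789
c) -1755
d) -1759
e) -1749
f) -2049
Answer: e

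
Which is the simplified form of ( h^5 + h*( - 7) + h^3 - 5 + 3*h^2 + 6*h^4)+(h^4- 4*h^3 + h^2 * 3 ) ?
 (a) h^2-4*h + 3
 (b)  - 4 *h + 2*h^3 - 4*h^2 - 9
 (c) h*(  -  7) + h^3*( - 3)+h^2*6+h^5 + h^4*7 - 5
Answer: c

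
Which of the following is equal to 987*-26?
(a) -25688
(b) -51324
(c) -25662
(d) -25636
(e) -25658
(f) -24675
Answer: c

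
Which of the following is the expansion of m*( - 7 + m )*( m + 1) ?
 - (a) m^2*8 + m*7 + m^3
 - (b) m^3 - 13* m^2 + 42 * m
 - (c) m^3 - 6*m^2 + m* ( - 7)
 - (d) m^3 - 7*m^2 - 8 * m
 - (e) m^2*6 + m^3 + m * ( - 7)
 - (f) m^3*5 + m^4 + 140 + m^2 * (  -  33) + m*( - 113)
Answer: c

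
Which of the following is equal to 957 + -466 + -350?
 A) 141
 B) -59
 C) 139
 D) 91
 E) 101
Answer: A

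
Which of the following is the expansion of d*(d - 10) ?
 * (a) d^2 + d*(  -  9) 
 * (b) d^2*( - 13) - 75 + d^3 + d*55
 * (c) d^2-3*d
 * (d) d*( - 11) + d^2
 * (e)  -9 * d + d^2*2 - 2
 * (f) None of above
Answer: f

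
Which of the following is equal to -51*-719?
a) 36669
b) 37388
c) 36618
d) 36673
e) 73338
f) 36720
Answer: a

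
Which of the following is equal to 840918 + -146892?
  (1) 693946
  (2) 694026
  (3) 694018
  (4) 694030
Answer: 2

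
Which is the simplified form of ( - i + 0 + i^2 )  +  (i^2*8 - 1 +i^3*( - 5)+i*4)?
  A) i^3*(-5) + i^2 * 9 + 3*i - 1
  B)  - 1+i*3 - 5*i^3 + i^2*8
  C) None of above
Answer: A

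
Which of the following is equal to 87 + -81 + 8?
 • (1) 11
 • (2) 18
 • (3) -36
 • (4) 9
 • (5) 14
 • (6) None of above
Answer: 5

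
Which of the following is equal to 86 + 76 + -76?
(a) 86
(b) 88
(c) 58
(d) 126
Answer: a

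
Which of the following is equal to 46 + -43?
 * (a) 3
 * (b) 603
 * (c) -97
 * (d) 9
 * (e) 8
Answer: a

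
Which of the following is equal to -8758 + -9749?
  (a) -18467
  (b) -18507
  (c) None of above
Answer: b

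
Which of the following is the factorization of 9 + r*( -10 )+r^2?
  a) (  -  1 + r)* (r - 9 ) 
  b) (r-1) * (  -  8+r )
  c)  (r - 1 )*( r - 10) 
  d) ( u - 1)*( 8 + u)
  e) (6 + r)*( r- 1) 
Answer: a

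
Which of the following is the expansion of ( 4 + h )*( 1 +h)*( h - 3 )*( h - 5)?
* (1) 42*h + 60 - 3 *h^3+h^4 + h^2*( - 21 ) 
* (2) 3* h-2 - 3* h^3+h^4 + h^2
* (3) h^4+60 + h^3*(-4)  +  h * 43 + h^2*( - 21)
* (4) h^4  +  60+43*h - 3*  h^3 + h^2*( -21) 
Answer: 4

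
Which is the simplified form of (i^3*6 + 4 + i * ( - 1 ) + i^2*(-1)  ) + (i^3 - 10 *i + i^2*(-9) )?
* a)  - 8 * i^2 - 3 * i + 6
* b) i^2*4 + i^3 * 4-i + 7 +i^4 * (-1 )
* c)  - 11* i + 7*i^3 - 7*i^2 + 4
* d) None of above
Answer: d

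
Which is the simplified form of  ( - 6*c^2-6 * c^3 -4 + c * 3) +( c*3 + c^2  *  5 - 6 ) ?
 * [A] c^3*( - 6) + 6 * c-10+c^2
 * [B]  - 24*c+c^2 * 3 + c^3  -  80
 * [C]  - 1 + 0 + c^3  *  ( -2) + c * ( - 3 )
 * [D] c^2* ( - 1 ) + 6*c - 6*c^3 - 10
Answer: D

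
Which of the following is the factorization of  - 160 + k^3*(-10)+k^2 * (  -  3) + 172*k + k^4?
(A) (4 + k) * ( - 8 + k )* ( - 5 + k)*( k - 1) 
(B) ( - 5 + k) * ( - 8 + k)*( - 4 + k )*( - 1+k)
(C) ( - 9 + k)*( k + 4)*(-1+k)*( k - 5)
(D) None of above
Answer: A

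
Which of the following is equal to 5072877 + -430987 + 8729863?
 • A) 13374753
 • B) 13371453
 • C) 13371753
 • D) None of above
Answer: C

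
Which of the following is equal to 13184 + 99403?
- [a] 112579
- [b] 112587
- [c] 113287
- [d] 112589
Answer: b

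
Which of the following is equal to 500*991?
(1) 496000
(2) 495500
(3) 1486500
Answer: 2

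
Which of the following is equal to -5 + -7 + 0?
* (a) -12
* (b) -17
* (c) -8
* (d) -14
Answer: a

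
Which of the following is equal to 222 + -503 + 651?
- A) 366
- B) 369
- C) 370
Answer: C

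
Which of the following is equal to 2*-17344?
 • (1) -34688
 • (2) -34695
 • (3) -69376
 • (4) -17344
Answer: 1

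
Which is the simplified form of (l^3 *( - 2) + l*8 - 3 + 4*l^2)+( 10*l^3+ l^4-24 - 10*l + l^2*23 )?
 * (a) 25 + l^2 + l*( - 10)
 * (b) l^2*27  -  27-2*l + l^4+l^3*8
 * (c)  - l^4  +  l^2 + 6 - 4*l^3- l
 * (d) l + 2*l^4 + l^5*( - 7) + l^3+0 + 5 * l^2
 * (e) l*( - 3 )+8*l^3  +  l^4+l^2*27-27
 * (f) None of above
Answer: b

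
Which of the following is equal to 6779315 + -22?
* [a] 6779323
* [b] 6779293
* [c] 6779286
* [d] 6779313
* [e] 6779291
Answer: b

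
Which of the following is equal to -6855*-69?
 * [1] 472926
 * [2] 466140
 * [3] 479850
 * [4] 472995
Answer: 4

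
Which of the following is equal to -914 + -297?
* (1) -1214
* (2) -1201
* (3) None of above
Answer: 3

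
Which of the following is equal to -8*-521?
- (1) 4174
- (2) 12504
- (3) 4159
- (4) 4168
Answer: 4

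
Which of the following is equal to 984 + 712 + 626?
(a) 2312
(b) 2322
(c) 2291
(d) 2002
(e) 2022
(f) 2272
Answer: b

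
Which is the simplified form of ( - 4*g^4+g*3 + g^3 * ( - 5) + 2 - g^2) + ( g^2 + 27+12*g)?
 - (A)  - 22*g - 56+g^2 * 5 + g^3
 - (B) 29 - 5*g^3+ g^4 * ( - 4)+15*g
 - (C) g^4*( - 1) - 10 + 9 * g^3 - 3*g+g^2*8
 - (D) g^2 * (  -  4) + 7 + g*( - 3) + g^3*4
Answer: B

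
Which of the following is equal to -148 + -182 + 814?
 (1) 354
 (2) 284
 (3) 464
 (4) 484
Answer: 4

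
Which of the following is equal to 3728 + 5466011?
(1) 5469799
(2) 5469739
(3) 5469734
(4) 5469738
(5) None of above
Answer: 2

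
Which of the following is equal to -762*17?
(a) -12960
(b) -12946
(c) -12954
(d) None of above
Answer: c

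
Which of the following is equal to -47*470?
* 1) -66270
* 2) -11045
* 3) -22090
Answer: 3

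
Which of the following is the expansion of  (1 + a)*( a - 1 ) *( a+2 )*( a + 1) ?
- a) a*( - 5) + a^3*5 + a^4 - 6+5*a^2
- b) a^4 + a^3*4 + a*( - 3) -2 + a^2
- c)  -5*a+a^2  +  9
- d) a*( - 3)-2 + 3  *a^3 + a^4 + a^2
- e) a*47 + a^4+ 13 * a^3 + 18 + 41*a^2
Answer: d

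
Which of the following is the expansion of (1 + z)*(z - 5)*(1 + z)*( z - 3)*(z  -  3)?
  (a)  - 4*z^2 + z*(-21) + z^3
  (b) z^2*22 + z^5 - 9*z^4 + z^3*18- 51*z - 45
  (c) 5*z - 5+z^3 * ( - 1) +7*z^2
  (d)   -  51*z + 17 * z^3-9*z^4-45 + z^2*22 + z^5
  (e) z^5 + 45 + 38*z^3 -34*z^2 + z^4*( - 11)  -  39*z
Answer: b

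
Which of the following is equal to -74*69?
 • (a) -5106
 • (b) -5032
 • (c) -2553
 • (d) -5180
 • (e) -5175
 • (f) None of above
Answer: a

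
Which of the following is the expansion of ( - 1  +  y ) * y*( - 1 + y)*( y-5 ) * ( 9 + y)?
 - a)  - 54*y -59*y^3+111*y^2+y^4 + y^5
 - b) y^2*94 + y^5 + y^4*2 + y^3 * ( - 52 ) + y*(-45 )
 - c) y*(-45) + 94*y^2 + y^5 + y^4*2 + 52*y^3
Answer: b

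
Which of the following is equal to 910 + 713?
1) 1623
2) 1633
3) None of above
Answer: 1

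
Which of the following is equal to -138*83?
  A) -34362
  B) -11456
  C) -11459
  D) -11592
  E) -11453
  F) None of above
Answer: F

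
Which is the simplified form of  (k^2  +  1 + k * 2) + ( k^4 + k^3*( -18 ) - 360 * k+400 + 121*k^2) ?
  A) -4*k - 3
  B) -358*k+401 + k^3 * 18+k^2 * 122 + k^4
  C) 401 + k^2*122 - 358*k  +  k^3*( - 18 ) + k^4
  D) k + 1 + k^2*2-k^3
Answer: C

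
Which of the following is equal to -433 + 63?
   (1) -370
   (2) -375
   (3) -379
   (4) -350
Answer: 1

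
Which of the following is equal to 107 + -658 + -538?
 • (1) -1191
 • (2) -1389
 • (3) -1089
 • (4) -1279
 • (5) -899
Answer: 3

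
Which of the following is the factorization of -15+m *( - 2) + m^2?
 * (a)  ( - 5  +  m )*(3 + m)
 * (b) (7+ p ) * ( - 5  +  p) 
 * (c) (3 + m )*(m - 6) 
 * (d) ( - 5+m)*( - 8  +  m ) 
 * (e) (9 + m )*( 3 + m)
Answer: a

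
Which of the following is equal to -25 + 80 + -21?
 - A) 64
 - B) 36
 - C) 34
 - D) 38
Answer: C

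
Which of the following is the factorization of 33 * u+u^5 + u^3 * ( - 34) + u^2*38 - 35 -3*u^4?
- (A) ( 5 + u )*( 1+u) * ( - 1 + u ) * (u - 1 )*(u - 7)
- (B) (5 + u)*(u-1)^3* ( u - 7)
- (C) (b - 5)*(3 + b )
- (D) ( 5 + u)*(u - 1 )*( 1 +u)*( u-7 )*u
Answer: A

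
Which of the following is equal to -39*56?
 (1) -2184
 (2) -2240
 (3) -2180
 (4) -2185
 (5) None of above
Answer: 1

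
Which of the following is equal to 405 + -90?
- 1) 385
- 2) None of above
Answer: 2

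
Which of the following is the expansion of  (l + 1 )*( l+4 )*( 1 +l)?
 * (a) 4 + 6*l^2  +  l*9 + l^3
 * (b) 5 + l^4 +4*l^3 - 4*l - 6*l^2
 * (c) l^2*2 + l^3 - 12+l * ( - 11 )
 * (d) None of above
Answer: a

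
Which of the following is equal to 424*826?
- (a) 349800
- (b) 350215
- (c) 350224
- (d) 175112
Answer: c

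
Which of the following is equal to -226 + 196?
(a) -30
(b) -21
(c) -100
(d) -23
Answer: a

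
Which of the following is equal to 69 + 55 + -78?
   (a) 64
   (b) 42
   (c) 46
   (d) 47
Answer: c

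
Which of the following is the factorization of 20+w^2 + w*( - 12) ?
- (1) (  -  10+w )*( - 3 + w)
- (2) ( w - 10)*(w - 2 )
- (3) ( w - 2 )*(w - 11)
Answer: 2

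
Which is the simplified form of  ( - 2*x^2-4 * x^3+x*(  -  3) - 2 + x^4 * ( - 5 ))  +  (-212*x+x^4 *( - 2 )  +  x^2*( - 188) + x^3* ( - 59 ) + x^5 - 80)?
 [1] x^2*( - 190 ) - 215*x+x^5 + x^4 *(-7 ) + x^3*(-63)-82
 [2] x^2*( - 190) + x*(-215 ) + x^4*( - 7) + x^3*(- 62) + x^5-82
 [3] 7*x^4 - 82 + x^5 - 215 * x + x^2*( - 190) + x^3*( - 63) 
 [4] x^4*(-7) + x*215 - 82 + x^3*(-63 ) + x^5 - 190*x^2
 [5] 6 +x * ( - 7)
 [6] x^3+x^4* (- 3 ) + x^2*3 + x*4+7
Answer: 1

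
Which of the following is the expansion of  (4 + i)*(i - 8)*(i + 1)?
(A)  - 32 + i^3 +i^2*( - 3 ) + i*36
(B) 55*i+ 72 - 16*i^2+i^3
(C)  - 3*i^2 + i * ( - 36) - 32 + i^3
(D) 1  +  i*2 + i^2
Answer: C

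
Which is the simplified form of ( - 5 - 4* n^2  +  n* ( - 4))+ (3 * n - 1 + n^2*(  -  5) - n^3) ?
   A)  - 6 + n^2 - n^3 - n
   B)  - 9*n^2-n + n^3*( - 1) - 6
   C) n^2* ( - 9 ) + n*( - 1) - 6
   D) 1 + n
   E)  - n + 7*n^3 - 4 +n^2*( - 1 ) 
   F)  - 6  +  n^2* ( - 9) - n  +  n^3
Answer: B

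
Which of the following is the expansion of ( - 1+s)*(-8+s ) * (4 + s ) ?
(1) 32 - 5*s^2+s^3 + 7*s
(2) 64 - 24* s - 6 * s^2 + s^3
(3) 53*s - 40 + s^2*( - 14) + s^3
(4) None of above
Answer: 4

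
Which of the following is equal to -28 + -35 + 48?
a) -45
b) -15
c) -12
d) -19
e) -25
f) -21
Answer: b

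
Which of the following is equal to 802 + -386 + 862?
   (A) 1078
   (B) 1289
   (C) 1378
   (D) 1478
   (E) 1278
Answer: E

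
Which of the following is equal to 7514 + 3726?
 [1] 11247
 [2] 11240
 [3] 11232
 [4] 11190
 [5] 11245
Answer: 2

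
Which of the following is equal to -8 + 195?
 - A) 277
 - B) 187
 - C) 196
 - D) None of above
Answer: B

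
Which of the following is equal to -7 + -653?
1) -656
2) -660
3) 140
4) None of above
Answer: 2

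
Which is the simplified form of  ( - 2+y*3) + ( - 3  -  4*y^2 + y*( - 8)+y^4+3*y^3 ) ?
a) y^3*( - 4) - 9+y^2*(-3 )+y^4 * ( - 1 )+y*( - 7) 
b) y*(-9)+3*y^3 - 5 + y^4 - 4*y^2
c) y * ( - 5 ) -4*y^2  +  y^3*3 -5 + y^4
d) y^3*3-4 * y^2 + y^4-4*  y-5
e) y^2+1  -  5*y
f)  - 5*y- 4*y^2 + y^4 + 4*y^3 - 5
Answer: c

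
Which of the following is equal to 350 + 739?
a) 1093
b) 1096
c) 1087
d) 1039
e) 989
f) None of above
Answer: f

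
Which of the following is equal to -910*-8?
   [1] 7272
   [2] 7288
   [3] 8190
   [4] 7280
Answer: 4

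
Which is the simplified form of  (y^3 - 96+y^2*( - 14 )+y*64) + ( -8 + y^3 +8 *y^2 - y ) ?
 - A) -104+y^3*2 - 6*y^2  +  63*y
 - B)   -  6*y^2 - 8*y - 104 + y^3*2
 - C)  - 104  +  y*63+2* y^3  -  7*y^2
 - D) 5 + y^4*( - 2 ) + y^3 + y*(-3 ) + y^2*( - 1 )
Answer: A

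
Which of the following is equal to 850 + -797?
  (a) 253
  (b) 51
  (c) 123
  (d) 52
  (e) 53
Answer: e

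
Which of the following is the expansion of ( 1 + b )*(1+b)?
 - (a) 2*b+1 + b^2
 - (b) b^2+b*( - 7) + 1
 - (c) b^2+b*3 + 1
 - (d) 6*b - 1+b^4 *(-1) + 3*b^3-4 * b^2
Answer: a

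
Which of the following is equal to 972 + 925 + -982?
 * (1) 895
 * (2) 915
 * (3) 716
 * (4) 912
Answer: 2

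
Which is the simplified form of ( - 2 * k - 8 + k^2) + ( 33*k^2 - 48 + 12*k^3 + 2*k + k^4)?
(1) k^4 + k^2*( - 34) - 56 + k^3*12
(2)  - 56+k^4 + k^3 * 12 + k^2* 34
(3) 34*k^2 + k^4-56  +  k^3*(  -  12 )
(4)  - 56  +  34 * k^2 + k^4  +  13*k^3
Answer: 2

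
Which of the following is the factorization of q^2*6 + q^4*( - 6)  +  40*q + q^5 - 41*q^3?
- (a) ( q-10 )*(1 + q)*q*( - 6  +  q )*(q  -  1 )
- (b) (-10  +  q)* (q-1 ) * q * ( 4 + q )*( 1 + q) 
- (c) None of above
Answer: b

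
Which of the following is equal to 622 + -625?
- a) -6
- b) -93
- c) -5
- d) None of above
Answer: d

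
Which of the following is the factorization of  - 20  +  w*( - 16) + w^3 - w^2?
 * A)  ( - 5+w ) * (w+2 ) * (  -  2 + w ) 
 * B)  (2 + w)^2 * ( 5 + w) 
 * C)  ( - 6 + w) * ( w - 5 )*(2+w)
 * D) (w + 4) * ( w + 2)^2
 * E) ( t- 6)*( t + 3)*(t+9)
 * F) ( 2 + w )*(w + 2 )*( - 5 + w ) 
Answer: F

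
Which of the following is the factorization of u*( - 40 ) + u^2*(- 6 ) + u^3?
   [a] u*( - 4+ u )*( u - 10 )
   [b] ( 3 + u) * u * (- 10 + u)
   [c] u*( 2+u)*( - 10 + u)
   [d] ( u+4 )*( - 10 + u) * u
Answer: d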